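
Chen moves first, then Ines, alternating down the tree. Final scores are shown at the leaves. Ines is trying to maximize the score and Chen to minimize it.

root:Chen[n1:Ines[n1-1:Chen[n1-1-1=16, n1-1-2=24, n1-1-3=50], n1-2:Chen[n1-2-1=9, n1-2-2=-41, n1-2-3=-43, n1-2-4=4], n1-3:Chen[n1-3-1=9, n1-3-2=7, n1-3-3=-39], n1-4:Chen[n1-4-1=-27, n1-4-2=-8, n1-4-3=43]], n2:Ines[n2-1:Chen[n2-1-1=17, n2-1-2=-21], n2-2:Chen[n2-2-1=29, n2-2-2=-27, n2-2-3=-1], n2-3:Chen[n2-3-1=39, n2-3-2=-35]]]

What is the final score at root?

-21

n1-1 (Chen): min(16, 24, 50) = 16
n1-2 (Chen): min(9, -41, -43, 4) = -43
n1-3 (Chen): min(9, 7, -39) = -39
n1-4 (Chen): min(-27, -8, 43) = -27
n1 (Ines): max(16, -43, -39, -27) = 16
n2-1 (Chen): min(17, -21) = -21
n2-2 (Chen): min(29, -27, -1) = -27
n2-3 (Chen): min(39, -35) = -35
n2 (Ines): max(-21, -27, -35) = -21
root (Chen): min(16, -21) = -21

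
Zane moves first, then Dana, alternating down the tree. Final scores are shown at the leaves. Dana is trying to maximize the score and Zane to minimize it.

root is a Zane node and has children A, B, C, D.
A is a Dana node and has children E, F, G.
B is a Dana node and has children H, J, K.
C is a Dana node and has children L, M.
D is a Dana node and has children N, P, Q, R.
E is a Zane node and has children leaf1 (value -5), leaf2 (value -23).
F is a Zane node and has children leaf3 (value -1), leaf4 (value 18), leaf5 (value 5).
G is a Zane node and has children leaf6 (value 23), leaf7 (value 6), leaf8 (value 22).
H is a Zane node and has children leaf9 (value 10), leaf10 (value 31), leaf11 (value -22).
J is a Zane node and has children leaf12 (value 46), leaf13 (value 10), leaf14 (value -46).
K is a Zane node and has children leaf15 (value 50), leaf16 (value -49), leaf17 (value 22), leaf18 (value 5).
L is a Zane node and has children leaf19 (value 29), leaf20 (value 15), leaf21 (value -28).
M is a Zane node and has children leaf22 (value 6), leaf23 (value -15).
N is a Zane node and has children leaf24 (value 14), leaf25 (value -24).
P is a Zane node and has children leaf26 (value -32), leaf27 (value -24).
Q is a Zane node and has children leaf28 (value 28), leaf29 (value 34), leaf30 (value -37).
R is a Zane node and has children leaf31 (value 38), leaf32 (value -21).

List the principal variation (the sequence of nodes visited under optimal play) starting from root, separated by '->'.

E (Zane): min(-5, -23) = -23
F (Zane): min(-1, 18, 5) = -1
G (Zane): min(23, 6, 22) = 6
A (Dana): max(-23, -1, 6) = 6
H (Zane): min(10, 31, -22) = -22
J (Zane): min(46, 10, -46) = -46
K (Zane): min(50, -49, 22, 5) = -49
B (Dana): max(-22, -46, -49) = -22
L (Zane): min(29, 15, -28) = -28
M (Zane): min(6, -15) = -15
C (Dana): max(-28, -15) = -15
N (Zane): min(14, -24) = -24
P (Zane): min(-32, -24) = -32
Q (Zane): min(28, 34, -37) = -37
R (Zane): min(38, -21) = -21
D (Dana): max(-24, -32, -37, -21) = -21
root (Zane): min(6, -22, -15, -21) = -22
At root, Zane picks B (lowest: -22).
At B, Dana picks H (highest: -22).
At H, Zane picks leaf11 (lowest: -22).
Terminal value -22.

root -> B -> H -> leaf11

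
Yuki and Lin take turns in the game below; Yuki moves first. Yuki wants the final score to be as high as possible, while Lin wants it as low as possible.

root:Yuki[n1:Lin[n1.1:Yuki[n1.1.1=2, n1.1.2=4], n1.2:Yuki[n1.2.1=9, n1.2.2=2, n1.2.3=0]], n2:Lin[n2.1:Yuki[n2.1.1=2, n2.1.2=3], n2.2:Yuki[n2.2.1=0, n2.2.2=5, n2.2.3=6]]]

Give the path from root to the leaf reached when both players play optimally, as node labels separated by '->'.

n1.1 (Yuki): max(2, 4) = 4
n1.2 (Yuki): max(9, 2, 0) = 9
n1 (Lin): min(4, 9) = 4
n2.1 (Yuki): max(2, 3) = 3
n2.2 (Yuki): max(0, 5, 6) = 6
n2 (Lin): min(3, 6) = 3
root (Yuki): max(4, 3) = 4
At root, Yuki picks n1 (highest: 4).
At n1, Lin picks n1.1 (lowest: 4).
At n1.1, Yuki picks n1.1.2 (highest: 4).
Terminal value 4.

root -> n1 -> n1.1 -> n1.1.2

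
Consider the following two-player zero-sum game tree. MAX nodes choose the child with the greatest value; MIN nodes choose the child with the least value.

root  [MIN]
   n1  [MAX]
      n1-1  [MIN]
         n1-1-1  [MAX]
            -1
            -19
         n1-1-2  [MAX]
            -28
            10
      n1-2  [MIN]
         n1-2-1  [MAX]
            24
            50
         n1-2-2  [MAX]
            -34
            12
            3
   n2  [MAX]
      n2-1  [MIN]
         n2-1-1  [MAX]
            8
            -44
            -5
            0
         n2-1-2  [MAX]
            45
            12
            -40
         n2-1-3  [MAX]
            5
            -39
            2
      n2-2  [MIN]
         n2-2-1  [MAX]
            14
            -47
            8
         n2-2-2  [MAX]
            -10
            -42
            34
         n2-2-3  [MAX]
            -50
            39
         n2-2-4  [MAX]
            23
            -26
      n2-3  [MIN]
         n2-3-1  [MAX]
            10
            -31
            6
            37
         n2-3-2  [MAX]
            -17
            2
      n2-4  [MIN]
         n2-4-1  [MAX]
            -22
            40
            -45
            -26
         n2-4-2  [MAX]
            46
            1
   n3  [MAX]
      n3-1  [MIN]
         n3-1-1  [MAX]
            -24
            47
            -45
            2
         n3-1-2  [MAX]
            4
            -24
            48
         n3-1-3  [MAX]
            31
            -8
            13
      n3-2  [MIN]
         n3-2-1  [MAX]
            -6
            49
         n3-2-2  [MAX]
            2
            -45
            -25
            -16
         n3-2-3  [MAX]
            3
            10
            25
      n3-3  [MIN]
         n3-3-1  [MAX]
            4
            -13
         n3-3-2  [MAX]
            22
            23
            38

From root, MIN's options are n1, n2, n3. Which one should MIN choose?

n1

n1-1-1 (MAX): max(-1, -19) = -1
n1-1-2 (MAX): max(-28, 10) = 10
n1-1 (MIN): min(-1, 10) = -1
n1-2-1 (MAX): max(24, 50) = 50
n1-2-2 (MAX): max(-34, 12, 3) = 12
n1-2 (MIN): min(50, 12) = 12
n1 (MAX): max(-1, 12) = 12
n2-1-1 (MAX): max(8, -44, -5, 0) = 8
n2-1-2 (MAX): max(45, 12, -40) = 45
n2-1-3 (MAX): max(5, -39, 2) = 5
n2-1 (MIN): min(8, 45, 5) = 5
n2-2-1 (MAX): max(14, -47, 8) = 14
n2-2-2 (MAX): max(-10, -42, 34) = 34
n2-2-3 (MAX): max(-50, 39) = 39
n2-2-4 (MAX): max(23, -26) = 23
n2-2 (MIN): min(14, 34, 39, 23) = 14
n2-3-1 (MAX): max(10, -31, 6, 37) = 37
n2-3-2 (MAX): max(-17, 2) = 2
n2-3 (MIN): min(37, 2) = 2
n2-4-1 (MAX): max(-22, 40, -45, -26) = 40
n2-4-2 (MAX): max(46, 1) = 46
n2-4 (MIN): min(40, 46) = 40
n2 (MAX): max(5, 14, 2, 40) = 40
n3-1-1 (MAX): max(-24, 47, -45, 2) = 47
n3-1-2 (MAX): max(4, -24, 48) = 48
n3-1-3 (MAX): max(31, -8, 13) = 31
n3-1 (MIN): min(47, 48, 31) = 31
n3-2-1 (MAX): max(-6, 49) = 49
n3-2-2 (MAX): max(2, -45, -25, -16) = 2
n3-2-3 (MAX): max(3, 10, 25) = 25
n3-2 (MIN): min(49, 2, 25) = 2
n3-3-1 (MAX): max(4, -13) = 4
n3-3-2 (MAX): max(22, 23, 38) = 38
n3-3 (MIN): min(4, 38) = 4
n3 (MAX): max(31, 2, 4) = 31
root (MIN): min(12, 40, 31) = 12
MIN at root wants the lowest of {n1=12, n2=40, n3=31}, so chooses n1.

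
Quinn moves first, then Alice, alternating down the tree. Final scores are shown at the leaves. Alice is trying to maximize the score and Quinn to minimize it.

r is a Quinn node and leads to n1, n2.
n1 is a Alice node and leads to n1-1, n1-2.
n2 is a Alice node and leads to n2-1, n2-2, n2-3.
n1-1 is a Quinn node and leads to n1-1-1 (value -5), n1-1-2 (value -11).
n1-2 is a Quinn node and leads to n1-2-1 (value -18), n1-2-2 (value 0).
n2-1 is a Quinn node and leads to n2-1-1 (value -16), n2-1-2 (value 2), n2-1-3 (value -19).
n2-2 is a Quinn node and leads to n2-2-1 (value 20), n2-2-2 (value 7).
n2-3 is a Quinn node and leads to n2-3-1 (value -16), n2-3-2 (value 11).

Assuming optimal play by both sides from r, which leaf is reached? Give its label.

n1-1-2

n1-1 (Quinn): min(-5, -11) = -11
n1-2 (Quinn): min(-18, 0) = -18
n1 (Alice): max(-11, -18) = -11
n2-1 (Quinn): min(-16, 2, -19) = -19
n2-2 (Quinn): min(20, 7) = 7
n2-3 (Quinn): min(-16, 11) = -16
n2 (Alice): max(-19, 7, -16) = 7
r (Quinn): min(-11, 7) = -11
At r, Quinn picks n1 (lowest: -11).
At n1, Alice picks n1-1 (highest: -11).
At n1-1, Quinn picks n1-1-2 (lowest: -11).
Terminal value -11.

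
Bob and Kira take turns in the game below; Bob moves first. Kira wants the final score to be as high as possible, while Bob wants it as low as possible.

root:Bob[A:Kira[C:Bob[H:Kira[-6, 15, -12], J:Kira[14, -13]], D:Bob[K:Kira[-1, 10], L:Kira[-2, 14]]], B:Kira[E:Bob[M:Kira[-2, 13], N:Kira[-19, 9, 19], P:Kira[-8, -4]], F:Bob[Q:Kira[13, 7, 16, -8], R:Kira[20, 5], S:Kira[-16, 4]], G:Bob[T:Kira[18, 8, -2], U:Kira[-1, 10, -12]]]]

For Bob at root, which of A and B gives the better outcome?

B

H (Kira): max(-6, 15, -12) = 15
J (Kira): max(14, -13) = 14
C (Bob): min(15, 14) = 14
K (Kira): max(-1, 10) = 10
L (Kira): max(-2, 14) = 14
D (Bob): min(10, 14) = 10
A (Kira): max(14, 10) = 14
M (Kira): max(-2, 13) = 13
N (Kira): max(-19, 9, 19) = 19
P (Kira): max(-8, -4) = -4
E (Bob): min(13, 19, -4) = -4
Q (Kira): max(13, 7, 16, -8) = 16
R (Kira): max(20, 5) = 20
S (Kira): max(-16, 4) = 4
F (Bob): min(16, 20, 4) = 4
T (Kira): max(18, 8, -2) = 18
U (Kira): max(-1, 10, -12) = 10
G (Bob): min(18, 10) = 10
B (Kira): max(-4, 4, 10) = 10
Bob prefers the lower value; A=14, B=10. B is better since 10 < 14.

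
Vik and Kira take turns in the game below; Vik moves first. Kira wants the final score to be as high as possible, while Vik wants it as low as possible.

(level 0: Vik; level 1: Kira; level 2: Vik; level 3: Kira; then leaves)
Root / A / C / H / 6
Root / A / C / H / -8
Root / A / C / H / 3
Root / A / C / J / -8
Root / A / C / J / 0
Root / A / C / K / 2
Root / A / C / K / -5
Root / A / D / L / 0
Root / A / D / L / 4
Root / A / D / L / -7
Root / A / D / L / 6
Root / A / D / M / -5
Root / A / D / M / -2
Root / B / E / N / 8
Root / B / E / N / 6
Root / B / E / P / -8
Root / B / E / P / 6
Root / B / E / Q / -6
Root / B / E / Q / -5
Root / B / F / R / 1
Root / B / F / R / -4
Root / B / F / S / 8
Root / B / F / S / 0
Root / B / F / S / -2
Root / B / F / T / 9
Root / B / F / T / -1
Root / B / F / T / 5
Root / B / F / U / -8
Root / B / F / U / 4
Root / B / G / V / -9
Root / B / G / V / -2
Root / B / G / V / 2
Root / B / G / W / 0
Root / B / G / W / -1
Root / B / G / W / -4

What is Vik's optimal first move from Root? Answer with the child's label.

A

H (Kira): max(6, -8, 3) = 6
J (Kira): max(-8, 0) = 0
K (Kira): max(2, -5) = 2
C (Vik): min(6, 0, 2) = 0
L (Kira): max(0, 4, -7, 6) = 6
M (Kira): max(-5, -2) = -2
D (Vik): min(6, -2) = -2
A (Kira): max(0, -2) = 0
N (Kira): max(8, 6) = 8
P (Kira): max(-8, 6) = 6
Q (Kira): max(-6, -5) = -5
E (Vik): min(8, 6, -5) = -5
R (Kira): max(1, -4) = 1
S (Kira): max(8, 0, -2) = 8
T (Kira): max(9, -1, 5) = 9
U (Kira): max(-8, 4) = 4
F (Vik): min(1, 8, 9, 4) = 1
V (Kira): max(-9, -2, 2) = 2
W (Kira): max(0, -1, -4) = 0
G (Vik): min(2, 0) = 0
B (Kira): max(-5, 1, 0) = 1
Root (Vik): min(0, 1) = 0
Vik at Root wants the lowest of {A=0, B=1}, so chooses A.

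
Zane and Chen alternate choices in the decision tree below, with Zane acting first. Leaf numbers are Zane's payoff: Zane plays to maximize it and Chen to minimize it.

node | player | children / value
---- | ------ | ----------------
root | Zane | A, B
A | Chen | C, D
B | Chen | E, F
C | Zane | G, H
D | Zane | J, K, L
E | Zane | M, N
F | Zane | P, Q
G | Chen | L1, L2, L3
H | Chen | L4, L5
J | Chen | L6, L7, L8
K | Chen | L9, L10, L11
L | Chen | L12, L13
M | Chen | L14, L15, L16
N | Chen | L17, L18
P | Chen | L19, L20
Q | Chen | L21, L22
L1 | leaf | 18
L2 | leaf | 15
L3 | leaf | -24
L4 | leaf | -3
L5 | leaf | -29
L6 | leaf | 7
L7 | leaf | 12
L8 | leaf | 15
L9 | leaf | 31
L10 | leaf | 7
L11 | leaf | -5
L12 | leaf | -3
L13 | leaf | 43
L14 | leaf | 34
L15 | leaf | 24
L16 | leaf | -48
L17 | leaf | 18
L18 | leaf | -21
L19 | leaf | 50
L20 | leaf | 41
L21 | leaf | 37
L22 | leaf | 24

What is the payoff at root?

G (Chen): min(18, 15, -24) = -24
H (Chen): min(-3, -29) = -29
C (Zane): max(-24, -29) = -24
J (Chen): min(7, 12, 15) = 7
K (Chen): min(31, 7, -5) = -5
L (Chen): min(-3, 43) = -3
D (Zane): max(7, -5, -3) = 7
A (Chen): min(-24, 7) = -24
M (Chen): min(34, 24, -48) = -48
N (Chen): min(18, -21) = -21
E (Zane): max(-48, -21) = -21
P (Chen): min(50, 41) = 41
Q (Chen): min(37, 24) = 24
F (Zane): max(41, 24) = 41
B (Chen): min(-21, 41) = -21
root (Zane): max(-24, -21) = -21

-21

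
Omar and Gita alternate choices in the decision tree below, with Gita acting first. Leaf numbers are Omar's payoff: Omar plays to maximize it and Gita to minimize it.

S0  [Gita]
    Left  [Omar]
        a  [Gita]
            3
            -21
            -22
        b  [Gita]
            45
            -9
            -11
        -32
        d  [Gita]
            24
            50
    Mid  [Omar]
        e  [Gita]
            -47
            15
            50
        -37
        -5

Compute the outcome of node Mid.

-5

e (Gita): min(-47, 15, 50) = -47
Mid (Omar): max(-47, -37, -5) = -5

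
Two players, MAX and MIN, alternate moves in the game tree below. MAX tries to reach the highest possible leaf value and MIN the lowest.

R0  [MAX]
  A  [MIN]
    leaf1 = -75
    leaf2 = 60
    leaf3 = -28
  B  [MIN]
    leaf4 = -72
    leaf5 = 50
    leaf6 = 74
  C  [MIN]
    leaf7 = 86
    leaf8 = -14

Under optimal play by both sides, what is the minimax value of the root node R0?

A (MIN): min(-75, 60, -28) = -75
B (MIN): min(-72, 50, 74) = -72
C (MIN): min(86, -14) = -14
R0 (MAX): max(-75, -72, -14) = -14

-14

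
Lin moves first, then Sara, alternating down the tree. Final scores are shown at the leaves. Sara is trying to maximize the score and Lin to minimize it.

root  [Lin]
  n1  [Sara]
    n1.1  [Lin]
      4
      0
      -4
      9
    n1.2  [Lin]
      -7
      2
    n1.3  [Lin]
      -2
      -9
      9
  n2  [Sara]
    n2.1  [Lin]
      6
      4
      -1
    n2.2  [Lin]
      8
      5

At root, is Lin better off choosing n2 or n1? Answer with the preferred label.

n2.1 (Lin): min(6, 4, -1) = -1
n2.2 (Lin): min(8, 5) = 5
n2 (Sara): max(-1, 5) = 5
n1.1 (Lin): min(4, 0, -4, 9) = -4
n1.2 (Lin): min(-7, 2) = -7
n1.3 (Lin): min(-2, -9, 9) = -9
n1 (Sara): max(-4, -7, -9) = -4
Lin prefers the lower value; n2=5, n1=-4. n1 is better since -4 < 5.

n1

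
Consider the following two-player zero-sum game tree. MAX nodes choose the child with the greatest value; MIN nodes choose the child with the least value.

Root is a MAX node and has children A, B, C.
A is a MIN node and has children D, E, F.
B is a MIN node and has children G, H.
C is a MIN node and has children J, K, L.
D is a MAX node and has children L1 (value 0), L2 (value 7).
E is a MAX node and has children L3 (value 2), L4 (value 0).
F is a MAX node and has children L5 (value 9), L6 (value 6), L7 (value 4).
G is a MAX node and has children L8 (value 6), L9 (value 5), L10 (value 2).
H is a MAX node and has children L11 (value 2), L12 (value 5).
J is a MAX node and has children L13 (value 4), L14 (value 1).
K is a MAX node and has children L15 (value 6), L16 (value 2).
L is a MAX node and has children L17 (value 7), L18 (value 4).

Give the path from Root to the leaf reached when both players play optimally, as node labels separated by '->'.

Root -> B -> H -> L12

D (MAX): max(0, 7) = 7
E (MAX): max(2, 0) = 2
F (MAX): max(9, 6, 4) = 9
A (MIN): min(7, 2, 9) = 2
G (MAX): max(6, 5, 2) = 6
H (MAX): max(2, 5) = 5
B (MIN): min(6, 5) = 5
J (MAX): max(4, 1) = 4
K (MAX): max(6, 2) = 6
L (MAX): max(7, 4) = 7
C (MIN): min(4, 6, 7) = 4
Root (MAX): max(2, 5, 4) = 5
At Root, MAX picks B (highest: 5).
At B, MIN picks H (lowest: 5).
At H, MAX picks L12 (highest: 5).
Terminal value 5.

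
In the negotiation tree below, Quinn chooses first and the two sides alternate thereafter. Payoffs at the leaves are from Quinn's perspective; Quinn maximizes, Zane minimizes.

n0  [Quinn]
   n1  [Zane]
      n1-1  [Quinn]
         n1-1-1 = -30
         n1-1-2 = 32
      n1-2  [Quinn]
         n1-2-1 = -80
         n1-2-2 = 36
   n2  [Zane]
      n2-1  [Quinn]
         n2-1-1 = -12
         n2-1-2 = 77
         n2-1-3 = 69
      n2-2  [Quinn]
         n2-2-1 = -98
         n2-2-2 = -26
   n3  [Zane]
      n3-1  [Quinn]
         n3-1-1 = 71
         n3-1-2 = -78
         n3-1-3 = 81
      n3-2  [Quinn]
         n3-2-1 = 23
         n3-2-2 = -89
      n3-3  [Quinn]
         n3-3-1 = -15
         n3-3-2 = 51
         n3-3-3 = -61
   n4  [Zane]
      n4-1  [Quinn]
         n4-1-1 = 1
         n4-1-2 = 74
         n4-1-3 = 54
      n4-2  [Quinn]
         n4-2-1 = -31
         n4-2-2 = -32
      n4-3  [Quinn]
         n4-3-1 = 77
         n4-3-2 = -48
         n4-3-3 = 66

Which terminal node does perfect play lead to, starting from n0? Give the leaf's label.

n1-1-2

n1-1 (Quinn): max(-30, 32) = 32
n1-2 (Quinn): max(-80, 36) = 36
n1 (Zane): min(32, 36) = 32
n2-1 (Quinn): max(-12, 77, 69) = 77
n2-2 (Quinn): max(-98, -26) = -26
n2 (Zane): min(77, -26) = -26
n3-1 (Quinn): max(71, -78, 81) = 81
n3-2 (Quinn): max(23, -89) = 23
n3-3 (Quinn): max(-15, 51, -61) = 51
n3 (Zane): min(81, 23, 51) = 23
n4-1 (Quinn): max(1, 74, 54) = 74
n4-2 (Quinn): max(-31, -32) = -31
n4-3 (Quinn): max(77, -48, 66) = 77
n4 (Zane): min(74, -31, 77) = -31
n0 (Quinn): max(32, -26, 23, -31) = 32
At n0, Quinn picks n1 (highest: 32).
At n1, Zane picks n1-1 (lowest: 32).
At n1-1, Quinn picks n1-1-2 (highest: 32).
Terminal value 32.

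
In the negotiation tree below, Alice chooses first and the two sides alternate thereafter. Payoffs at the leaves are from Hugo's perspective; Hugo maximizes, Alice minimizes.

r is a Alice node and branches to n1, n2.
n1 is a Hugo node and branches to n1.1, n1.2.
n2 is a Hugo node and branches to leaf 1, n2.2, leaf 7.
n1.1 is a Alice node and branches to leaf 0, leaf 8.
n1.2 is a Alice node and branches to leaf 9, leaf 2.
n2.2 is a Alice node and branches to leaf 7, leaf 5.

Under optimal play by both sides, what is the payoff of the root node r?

2

n1.1 (Alice): min(0, 8) = 0
n1.2 (Alice): min(9, 2) = 2
n1 (Hugo): max(0, 2) = 2
n2.2 (Alice): min(7, 5) = 5
n2 (Hugo): max(1, 5, 7) = 7
r (Alice): min(2, 7) = 2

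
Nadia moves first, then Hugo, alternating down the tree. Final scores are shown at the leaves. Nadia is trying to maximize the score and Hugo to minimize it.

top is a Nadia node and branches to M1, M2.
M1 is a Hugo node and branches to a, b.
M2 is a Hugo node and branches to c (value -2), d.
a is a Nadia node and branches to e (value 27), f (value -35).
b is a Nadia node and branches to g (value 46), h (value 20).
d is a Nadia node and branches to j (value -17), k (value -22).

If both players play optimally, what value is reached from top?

27

a (Nadia): max(27, -35) = 27
b (Nadia): max(46, 20) = 46
M1 (Hugo): min(27, 46) = 27
d (Nadia): max(-17, -22) = -17
M2 (Hugo): min(-2, -17) = -17
top (Nadia): max(27, -17) = 27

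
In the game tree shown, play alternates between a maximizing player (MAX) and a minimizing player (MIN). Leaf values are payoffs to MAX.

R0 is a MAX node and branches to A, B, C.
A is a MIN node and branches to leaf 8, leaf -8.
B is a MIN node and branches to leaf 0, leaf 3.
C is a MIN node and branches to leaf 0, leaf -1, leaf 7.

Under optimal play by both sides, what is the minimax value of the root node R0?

0

A (MIN): min(8, -8) = -8
B (MIN): min(0, 3) = 0
C (MIN): min(0, -1, 7) = -1
R0 (MAX): max(-8, 0, -1) = 0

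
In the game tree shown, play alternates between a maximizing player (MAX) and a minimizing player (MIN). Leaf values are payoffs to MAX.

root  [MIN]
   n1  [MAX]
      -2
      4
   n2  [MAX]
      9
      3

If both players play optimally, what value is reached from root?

4

n1 (MAX): max(-2, 4) = 4
n2 (MAX): max(9, 3) = 9
root (MIN): min(4, 9) = 4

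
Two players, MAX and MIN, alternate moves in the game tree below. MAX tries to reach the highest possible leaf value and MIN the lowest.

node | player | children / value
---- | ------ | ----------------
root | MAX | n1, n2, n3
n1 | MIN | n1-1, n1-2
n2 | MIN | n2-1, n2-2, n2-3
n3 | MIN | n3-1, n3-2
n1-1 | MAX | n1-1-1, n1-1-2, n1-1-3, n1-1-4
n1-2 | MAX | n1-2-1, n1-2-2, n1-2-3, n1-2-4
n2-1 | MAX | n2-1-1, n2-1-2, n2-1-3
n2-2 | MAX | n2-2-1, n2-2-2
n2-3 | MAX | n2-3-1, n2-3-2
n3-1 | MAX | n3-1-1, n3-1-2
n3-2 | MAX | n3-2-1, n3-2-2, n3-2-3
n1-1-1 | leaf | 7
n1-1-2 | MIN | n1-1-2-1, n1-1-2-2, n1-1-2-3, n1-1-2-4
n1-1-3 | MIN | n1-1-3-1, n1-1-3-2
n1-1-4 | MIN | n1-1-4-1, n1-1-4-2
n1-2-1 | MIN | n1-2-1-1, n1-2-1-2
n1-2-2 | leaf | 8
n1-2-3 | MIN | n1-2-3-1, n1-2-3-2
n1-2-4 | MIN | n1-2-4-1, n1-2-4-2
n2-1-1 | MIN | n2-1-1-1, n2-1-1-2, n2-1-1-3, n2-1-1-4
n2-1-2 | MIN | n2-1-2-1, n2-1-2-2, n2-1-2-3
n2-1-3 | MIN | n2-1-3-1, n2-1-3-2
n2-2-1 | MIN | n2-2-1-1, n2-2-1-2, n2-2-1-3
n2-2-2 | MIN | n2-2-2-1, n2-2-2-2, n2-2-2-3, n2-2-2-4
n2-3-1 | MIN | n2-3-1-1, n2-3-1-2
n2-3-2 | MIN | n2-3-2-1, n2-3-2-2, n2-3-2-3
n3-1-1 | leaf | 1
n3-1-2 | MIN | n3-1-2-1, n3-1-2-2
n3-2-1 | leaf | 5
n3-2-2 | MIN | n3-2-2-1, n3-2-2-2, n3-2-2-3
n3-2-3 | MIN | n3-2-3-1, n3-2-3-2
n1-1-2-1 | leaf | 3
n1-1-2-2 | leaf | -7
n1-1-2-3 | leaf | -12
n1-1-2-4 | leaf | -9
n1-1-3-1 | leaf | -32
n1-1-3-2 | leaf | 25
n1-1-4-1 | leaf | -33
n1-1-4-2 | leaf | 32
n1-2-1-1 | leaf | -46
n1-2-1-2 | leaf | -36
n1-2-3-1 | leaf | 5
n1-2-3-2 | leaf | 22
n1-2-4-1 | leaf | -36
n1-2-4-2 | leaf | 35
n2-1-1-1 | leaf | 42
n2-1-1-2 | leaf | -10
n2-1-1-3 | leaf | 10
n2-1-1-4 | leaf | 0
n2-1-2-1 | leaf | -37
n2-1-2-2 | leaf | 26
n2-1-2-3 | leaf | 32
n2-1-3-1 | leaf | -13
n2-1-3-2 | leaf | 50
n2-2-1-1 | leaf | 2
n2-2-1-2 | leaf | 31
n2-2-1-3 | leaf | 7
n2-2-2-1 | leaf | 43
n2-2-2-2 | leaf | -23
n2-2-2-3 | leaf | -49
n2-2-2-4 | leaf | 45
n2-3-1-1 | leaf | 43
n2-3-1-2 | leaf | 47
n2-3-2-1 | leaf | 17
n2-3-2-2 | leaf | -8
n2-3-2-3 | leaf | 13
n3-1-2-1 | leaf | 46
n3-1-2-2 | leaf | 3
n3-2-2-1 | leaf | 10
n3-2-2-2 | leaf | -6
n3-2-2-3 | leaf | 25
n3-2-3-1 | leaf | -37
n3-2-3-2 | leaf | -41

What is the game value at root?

n1-1-2 (MIN): min(3, -7, -12, -9) = -12
n1-1-3 (MIN): min(-32, 25) = -32
n1-1-4 (MIN): min(-33, 32) = -33
n1-1 (MAX): max(7, -12, -32, -33) = 7
n1-2-1 (MIN): min(-46, -36) = -46
n1-2-3 (MIN): min(5, 22) = 5
n1-2-4 (MIN): min(-36, 35) = -36
n1-2 (MAX): max(-46, 8, 5, -36) = 8
n1 (MIN): min(7, 8) = 7
n2-1-1 (MIN): min(42, -10, 10, 0) = -10
n2-1-2 (MIN): min(-37, 26, 32) = -37
n2-1-3 (MIN): min(-13, 50) = -13
n2-1 (MAX): max(-10, -37, -13) = -10
n2-2-1 (MIN): min(2, 31, 7) = 2
n2-2-2 (MIN): min(43, -23, -49, 45) = -49
n2-2 (MAX): max(2, -49) = 2
n2-3-1 (MIN): min(43, 47) = 43
n2-3-2 (MIN): min(17, -8, 13) = -8
n2-3 (MAX): max(43, -8) = 43
n2 (MIN): min(-10, 2, 43) = -10
n3-1-2 (MIN): min(46, 3) = 3
n3-1 (MAX): max(1, 3) = 3
n3-2-2 (MIN): min(10, -6, 25) = -6
n3-2-3 (MIN): min(-37, -41) = -41
n3-2 (MAX): max(5, -6, -41) = 5
n3 (MIN): min(3, 5) = 3
root (MAX): max(7, -10, 3) = 7

7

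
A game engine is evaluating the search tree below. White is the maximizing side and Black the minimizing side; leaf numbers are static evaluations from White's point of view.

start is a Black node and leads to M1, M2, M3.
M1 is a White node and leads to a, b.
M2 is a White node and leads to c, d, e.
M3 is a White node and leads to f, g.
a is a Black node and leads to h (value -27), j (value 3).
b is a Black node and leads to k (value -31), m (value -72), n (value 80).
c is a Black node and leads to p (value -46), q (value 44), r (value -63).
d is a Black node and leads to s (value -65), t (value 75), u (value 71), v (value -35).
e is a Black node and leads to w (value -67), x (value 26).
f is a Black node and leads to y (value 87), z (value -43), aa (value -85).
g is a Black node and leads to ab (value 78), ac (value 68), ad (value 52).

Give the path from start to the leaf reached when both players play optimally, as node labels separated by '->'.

start -> M2 -> c -> r

a (Black): min(-27, 3) = -27
b (Black): min(-31, -72, 80) = -72
M1 (White): max(-27, -72) = -27
c (Black): min(-46, 44, -63) = -63
d (Black): min(-65, 75, 71, -35) = -65
e (Black): min(-67, 26) = -67
M2 (White): max(-63, -65, -67) = -63
f (Black): min(87, -43, -85) = -85
g (Black): min(78, 68, 52) = 52
M3 (White): max(-85, 52) = 52
start (Black): min(-27, -63, 52) = -63
At start, Black picks M2 (lowest: -63).
At M2, White picks c (highest: -63).
At c, Black picks r (lowest: -63).
Terminal value -63.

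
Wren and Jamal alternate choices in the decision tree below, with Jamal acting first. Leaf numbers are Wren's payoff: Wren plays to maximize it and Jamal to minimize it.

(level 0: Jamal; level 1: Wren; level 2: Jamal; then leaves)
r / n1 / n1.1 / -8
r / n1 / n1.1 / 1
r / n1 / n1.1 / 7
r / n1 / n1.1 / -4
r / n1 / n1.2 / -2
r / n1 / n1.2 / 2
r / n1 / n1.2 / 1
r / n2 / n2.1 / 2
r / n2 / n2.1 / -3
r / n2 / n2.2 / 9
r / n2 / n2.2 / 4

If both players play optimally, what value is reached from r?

n1.1 (Jamal): min(-8, 1, 7, -4) = -8
n1.2 (Jamal): min(-2, 2, 1) = -2
n1 (Wren): max(-8, -2) = -2
n2.1 (Jamal): min(2, -3) = -3
n2.2 (Jamal): min(9, 4) = 4
n2 (Wren): max(-3, 4) = 4
r (Jamal): min(-2, 4) = -2

-2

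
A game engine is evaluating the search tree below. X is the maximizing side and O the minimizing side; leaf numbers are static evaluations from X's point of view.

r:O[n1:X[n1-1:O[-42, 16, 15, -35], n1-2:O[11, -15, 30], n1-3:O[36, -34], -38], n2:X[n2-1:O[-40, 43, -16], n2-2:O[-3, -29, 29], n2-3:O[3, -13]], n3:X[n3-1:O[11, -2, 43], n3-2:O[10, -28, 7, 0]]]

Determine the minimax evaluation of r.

n1-1 (O): min(-42, 16, 15, -35) = -42
n1-2 (O): min(11, -15, 30) = -15
n1-3 (O): min(36, -34) = -34
n1 (X): max(-42, -15, -34, -38) = -15
n2-1 (O): min(-40, 43, -16) = -40
n2-2 (O): min(-3, -29, 29) = -29
n2-3 (O): min(3, -13) = -13
n2 (X): max(-40, -29, -13) = -13
n3-1 (O): min(11, -2, 43) = -2
n3-2 (O): min(10, -28, 7, 0) = -28
n3 (X): max(-2, -28) = -2
r (O): min(-15, -13, -2) = -15

-15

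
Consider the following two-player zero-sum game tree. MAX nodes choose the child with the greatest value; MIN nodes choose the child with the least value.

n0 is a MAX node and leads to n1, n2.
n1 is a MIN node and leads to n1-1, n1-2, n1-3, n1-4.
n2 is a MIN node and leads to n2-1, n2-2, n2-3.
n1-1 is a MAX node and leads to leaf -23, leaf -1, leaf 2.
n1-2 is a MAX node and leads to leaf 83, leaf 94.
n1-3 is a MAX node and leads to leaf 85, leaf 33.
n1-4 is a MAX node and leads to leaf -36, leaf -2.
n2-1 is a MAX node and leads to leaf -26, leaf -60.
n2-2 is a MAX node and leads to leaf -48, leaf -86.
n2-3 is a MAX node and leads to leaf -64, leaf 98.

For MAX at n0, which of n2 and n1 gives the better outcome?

n1

n2-1 (MAX): max(-26, -60) = -26
n2-2 (MAX): max(-48, -86) = -48
n2-3 (MAX): max(-64, 98) = 98
n2 (MIN): min(-26, -48, 98) = -48
n1-1 (MAX): max(-23, -1, 2) = 2
n1-2 (MAX): max(83, 94) = 94
n1-3 (MAX): max(85, 33) = 85
n1-4 (MAX): max(-36, -2) = -2
n1 (MIN): min(2, 94, 85, -2) = -2
MAX prefers the higher value; n2=-48, n1=-2. n1 is better since -2 > -48.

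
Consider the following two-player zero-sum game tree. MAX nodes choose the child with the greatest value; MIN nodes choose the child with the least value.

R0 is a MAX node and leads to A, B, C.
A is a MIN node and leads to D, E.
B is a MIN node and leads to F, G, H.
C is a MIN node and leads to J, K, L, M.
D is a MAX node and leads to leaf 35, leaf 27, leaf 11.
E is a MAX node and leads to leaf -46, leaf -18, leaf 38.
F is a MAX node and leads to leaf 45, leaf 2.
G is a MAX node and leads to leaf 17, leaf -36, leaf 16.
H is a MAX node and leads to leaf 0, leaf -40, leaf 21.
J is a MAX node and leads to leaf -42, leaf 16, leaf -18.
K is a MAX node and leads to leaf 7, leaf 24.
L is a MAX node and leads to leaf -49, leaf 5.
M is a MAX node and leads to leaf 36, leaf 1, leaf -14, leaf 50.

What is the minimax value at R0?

35

D (MAX): max(35, 27, 11) = 35
E (MAX): max(-46, -18, 38) = 38
A (MIN): min(35, 38) = 35
F (MAX): max(45, 2) = 45
G (MAX): max(17, -36, 16) = 17
H (MAX): max(0, -40, 21) = 21
B (MIN): min(45, 17, 21) = 17
J (MAX): max(-42, 16, -18) = 16
K (MAX): max(7, 24) = 24
L (MAX): max(-49, 5) = 5
M (MAX): max(36, 1, -14, 50) = 50
C (MIN): min(16, 24, 5, 50) = 5
R0 (MAX): max(35, 17, 5) = 35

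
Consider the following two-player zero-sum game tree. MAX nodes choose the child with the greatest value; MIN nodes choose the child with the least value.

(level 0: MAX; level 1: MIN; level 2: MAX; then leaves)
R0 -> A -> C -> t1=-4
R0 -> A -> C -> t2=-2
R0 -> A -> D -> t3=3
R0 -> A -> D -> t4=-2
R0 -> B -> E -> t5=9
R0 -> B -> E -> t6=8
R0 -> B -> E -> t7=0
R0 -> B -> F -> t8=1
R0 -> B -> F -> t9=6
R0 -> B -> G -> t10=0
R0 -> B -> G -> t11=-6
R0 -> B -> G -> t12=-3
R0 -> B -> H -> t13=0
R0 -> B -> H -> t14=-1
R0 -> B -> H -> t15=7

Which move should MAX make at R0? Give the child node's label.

B

C (MAX): max(-4, -2) = -2
D (MAX): max(3, -2) = 3
A (MIN): min(-2, 3) = -2
E (MAX): max(9, 8, 0) = 9
F (MAX): max(1, 6) = 6
G (MAX): max(0, -6, -3) = 0
H (MAX): max(0, -1, 7) = 7
B (MIN): min(9, 6, 0, 7) = 0
R0 (MAX): max(-2, 0) = 0
MAX at R0 wants the highest of {A=-2, B=0}, so chooses B.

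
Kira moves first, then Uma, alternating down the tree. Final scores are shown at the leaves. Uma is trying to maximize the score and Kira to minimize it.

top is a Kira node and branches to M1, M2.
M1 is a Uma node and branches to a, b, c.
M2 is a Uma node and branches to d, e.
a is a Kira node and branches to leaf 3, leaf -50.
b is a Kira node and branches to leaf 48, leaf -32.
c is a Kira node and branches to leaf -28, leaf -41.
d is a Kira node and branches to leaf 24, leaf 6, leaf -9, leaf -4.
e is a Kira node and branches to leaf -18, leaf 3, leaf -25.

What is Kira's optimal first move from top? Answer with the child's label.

M1

a (Kira): min(3, -50) = -50
b (Kira): min(48, -32) = -32
c (Kira): min(-28, -41) = -41
M1 (Uma): max(-50, -32, -41) = -32
d (Kira): min(24, 6, -9, -4) = -9
e (Kira): min(-18, 3, -25) = -25
M2 (Uma): max(-9, -25) = -9
top (Kira): min(-32, -9) = -32
Kira at top wants the lowest of {M1=-32, M2=-9}, so chooses M1.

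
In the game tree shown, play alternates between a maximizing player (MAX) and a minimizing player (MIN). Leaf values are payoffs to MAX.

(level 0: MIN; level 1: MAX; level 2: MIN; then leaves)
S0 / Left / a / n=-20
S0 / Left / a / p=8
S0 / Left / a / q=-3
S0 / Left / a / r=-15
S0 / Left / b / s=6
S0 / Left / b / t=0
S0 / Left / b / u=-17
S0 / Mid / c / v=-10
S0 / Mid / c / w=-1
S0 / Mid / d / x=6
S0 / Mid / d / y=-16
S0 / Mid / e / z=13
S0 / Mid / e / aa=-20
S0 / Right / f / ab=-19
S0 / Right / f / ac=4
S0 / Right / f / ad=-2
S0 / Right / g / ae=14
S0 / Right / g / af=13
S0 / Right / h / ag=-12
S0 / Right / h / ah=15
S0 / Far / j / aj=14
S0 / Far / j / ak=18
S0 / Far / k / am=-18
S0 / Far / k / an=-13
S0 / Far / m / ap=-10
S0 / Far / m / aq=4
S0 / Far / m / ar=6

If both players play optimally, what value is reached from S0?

a (MIN): min(-20, 8, -3, -15) = -20
b (MIN): min(6, 0, -17) = -17
Left (MAX): max(-20, -17) = -17
c (MIN): min(-10, -1) = -10
d (MIN): min(6, -16) = -16
e (MIN): min(13, -20) = -20
Mid (MAX): max(-10, -16, -20) = -10
f (MIN): min(-19, 4, -2) = -19
g (MIN): min(14, 13) = 13
h (MIN): min(-12, 15) = -12
Right (MAX): max(-19, 13, -12) = 13
j (MIN): min(14, 18) = 14
k (MIN): min(-18, -13) = -18
m (MIN): min(-10, 4, 6) = -10
Far (MAX): max(14, -18, -10) = 14
S0 (MIN): min(-17, -10, 13, 14) = -17

-17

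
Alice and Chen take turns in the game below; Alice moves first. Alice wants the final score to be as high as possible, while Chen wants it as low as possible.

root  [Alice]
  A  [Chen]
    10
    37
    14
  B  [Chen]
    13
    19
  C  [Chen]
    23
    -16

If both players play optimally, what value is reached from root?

A (Chen): min(10, 37, 14) = 10
B (Chen): min(13, 19) = 13
C (Chen): min(23, -16) = -16
root (Alice): max(10, 13, -16) = 13

13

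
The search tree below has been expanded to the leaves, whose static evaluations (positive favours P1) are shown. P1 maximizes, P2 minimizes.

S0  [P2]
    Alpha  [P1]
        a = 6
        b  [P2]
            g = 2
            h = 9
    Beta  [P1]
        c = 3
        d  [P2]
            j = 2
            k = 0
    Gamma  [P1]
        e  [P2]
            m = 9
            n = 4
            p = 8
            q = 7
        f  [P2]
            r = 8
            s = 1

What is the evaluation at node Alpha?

6

b (P2): min(2, 9) = 2
Alpha (P1): max(6, 2) = 6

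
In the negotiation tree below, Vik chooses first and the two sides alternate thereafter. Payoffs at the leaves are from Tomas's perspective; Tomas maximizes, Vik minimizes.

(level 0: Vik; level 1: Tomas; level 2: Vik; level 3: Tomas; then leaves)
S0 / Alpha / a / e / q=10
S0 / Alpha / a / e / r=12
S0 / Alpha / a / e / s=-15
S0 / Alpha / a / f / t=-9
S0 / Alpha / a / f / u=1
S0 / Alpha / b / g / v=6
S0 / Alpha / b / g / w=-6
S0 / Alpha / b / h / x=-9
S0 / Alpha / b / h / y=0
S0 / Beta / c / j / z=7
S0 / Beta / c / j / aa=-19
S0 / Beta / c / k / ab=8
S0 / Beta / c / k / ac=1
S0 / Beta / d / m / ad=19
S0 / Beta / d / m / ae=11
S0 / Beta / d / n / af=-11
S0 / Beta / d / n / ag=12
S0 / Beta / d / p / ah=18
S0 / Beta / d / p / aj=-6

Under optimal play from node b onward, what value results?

g (Tomas): max(6, -6) = 6
h (Tomas): max(-9, 0) = 0
b (Vik): min(6, 0) = 0

0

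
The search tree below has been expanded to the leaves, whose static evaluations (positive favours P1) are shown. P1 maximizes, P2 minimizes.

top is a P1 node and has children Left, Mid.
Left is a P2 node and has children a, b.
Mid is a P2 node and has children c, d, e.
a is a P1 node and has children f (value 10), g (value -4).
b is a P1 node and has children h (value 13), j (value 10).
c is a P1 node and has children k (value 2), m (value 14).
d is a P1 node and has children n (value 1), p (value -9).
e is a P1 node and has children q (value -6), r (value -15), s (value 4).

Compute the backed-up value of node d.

1

d (P1): max(1, -9) = 1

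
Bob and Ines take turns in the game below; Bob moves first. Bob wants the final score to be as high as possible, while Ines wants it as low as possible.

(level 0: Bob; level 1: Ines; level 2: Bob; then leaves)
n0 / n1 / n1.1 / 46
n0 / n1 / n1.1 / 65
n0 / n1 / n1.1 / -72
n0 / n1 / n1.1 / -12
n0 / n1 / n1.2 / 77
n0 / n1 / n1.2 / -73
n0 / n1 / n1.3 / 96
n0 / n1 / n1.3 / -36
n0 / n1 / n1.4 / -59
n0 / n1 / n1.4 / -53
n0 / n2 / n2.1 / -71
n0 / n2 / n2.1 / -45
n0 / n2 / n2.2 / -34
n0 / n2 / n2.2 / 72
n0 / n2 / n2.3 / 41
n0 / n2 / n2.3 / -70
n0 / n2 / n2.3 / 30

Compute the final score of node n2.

n2.1 (Bob): max(-71, -45) = -45
n2.2 (Bob): max(-34, 72) = 72
n2.3 (Bob): max(41, -70, 30) = 41
n2 (Ines): min(-45, 72, 41) = -45

-45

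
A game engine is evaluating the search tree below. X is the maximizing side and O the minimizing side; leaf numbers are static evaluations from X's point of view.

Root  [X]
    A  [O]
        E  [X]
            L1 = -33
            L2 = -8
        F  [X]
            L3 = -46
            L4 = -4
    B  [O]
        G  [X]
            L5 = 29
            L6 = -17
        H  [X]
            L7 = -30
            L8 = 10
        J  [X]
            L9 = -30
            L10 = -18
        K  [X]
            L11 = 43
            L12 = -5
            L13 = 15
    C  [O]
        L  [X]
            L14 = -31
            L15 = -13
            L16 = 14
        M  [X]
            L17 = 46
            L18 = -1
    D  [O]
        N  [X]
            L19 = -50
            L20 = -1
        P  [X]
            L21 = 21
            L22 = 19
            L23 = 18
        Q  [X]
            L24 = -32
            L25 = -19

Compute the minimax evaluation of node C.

14

L (X): max(-31, -13, 14) = 14
M (X): max(46, -1) = 46
C (O): min(14, 46) = 14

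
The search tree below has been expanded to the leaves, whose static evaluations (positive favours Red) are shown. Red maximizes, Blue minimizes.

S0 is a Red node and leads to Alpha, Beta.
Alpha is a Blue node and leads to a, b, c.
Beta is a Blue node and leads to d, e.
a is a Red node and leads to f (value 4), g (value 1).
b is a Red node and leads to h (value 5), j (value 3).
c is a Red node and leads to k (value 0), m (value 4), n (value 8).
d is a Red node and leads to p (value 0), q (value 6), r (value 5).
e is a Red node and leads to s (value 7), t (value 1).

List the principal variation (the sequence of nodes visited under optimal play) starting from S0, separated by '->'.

S0 -> Beta -> d -> q

a (Red): max(4, 1) = 4
b (Red): max(5, 3) = 5
c (Red): max(0, 4, 8) = 8
Alpha (Blue): min(4, 5, 8) = 4
d (Red): max(0, 6, 5) = 6
e (Red): max(7, 1) = 7
Beta (Blue): min(6, 7) = 6
S0 (Red): max(4, 6) = 6
At S0, Red picks Beta (highest: 6).
At Beta, Blue picks d (lowest: 6).
At d, Red picks q (highest: 6).
Terminal value 6.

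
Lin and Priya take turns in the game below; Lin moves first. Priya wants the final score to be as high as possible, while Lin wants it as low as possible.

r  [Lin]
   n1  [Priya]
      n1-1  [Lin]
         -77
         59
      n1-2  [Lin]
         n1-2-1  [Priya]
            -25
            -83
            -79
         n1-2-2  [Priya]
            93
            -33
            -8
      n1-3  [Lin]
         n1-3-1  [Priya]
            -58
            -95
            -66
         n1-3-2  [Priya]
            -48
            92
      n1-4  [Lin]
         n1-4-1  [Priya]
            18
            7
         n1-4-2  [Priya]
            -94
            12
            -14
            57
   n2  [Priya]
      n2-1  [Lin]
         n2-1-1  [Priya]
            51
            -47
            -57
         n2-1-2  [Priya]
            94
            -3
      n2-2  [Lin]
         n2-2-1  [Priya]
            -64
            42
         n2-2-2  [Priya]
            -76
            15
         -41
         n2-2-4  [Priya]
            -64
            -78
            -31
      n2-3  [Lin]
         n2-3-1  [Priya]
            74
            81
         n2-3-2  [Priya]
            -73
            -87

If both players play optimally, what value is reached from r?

n1-1 (Lin): min(-77, 59) = -77
n1-2-1 (Priya): max(-25, -83, -79) = -25
n1-2-2 (Priya): max(93, -33, -8) = 93
n1-2 (Lin): min(-25, 93) = -25
n1-3-1 (Priya): max(-58, -95, -66) = -58
n1-3-2 (Priya): max(-48, 92) = 92
n1-3 (Lin): min(-58, 92) = -58
n1-4-1 (Priya): max(18, 7) = 18
n1-4-2 (Priya): max(-94, 12, -14, 57) = 57
n1-4 (Lin): min(18, 57) = 18
n1 (Priya): max(-77, -25, -58, 18) = 18
n2-1-1 (Priya): max(51, -47, -57) = 51
n2-1-2 (Priya): max(94, -3) = 94
n2-1 (Lin): min(51, 94) = 51
n2-2-1 (Priya): max(-64, 42) = 42
n2-2-2 (Priya): max(-76, 15) = 15
n2-2-4 (Priya): max(-64, -78, -31) = -31
n2-2 (Lin): min(42, 15, -41, -31) = -41
n2-3-1 (Priya): max(74, 81) = 81
n2-3-2 (Priya): max(-73, -87) = -73
n2-3 (Lin): min(81, -73) = -73
n2 (Priya): max(51, -41, -73) = 51
r (Lin): min(18, 51) = 18

18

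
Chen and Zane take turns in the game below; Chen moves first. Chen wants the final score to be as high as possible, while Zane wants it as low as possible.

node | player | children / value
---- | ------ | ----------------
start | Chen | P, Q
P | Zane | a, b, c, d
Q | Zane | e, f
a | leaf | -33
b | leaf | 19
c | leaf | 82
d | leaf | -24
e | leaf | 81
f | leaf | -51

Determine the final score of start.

-33

P (Zane): min(-33, 19, 82, -24) = -33
Q (Zane): min(81, -51) = -51
start (Chen): max(-33, -51) = -33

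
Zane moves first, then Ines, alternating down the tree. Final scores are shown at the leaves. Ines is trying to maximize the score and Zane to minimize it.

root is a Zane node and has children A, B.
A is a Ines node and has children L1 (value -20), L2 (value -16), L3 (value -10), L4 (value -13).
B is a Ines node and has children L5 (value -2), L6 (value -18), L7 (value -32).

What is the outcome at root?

-10

A (Ines): max(-20, -16, -10, -13) = -10
B (Ines): max(-2, -18, -32) = -2
root (Zane): min(-10, -2) = -10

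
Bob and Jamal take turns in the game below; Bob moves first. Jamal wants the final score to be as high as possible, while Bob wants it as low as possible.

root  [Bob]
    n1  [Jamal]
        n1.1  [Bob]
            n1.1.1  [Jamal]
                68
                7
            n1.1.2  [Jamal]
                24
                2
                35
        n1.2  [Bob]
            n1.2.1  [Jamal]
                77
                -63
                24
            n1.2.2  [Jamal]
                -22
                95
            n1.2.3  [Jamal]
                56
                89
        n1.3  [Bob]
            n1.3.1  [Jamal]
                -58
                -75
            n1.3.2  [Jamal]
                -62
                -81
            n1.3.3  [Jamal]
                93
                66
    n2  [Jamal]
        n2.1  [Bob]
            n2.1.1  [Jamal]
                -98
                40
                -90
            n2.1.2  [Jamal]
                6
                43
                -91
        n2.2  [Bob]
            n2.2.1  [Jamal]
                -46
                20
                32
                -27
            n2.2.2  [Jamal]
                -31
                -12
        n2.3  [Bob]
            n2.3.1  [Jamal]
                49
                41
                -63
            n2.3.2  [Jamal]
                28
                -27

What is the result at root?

n1.1.1 (Jamal): max(68, 7) = 68
n1.1.2 (Jamal): max(24, 2, 35) = 35
n1.1 (Bob): min(68, 35) = 35
n1.2.1 (Jamal): max(77, -63, 24) = 77
n1.2.2 (Jamal): max(-22, 95) = 95
n1.2.3 (Jamal): max(56, 89) = 89
n1.2 (Bob): min(77, 95, 89) = 77
n1.3.1 (Jamal): max(-58, -75) = -58
n1.3.2 (Jamal): max(-62, -81) = -62
n1.3.3 (Jamal): max(93, 66) = 93
n1.3 (Bob): min(-58, -62, 93) = -62
n1 (Jamal): max(35, 77, -62) = 77
n2.1.1 (Jamal): max(-98, 40, -90) = 40
n2.1.2 (Jamal): max(6, 43, -91) = 43
n2.1 (Bob): min(40, 43) = 40
n2.2.1 (Jamal): max(-46, 20, 32, -27) = 32
n2.2.2 (Jamal): max(-31, -12) = -12
n2.2 (Bob): min(32, -12) = -12
n2.3.1 (Jamal): max(49, 41, -63) = 49
n2.3.2 (Jamal): max(28, -27) = 28
n2.3 (Bob): min(49, 28) = 28
n2 (Jamal): max(40, -12, 28) = 40
root (Bob): min(77, 40) = 40

40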